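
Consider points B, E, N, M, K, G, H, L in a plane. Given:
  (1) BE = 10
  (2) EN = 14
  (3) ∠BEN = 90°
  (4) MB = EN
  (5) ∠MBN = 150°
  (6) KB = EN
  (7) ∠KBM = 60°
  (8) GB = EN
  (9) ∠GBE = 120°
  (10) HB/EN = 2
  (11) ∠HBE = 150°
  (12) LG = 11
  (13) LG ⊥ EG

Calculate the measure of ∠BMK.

From the given relations: MB = EN = 14; KB = EN = 14.
Step 1: By the law of cosines on triangle MBK: MK² = 14² + 14² − 2·14·14·cos(60°) = 196, so MK = 14.
Step 2: By the inverse law of cosines on triangle BMK: cos(∠BMK) = (14² + 14² − 14²) / (2·14·14) = 196/392 = 0.5, so ∠BMK = 60°.

Therefore, the measure of angle ∠BMK = 60°.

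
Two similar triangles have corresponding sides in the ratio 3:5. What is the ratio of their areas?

The ratio of areas of similar triangles equals the square of the side ratio.
Side ratio = 3:5
Area ratio = (3/5)^2 = 9/25 = 9:25

9:25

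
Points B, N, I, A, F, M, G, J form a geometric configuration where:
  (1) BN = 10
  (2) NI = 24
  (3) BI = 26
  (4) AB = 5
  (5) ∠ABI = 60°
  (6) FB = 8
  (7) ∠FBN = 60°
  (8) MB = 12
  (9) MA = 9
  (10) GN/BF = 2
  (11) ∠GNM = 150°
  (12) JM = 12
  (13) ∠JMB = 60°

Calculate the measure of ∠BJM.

Step 1: By the law of cosines on triangle JMB: JB² = 12² + 12² − 2·12·12·cos(60°) = 144, so JB = 12.
Step 2: By the inverse law of cosines on triangle BJM: cos(∠BJM) = (12² + 12² − 12²) / (2·12·12) = 144/288 = 0.5, so ∠BJM = 60°.

Therefore, the measure of angle ∠BJM = 60°.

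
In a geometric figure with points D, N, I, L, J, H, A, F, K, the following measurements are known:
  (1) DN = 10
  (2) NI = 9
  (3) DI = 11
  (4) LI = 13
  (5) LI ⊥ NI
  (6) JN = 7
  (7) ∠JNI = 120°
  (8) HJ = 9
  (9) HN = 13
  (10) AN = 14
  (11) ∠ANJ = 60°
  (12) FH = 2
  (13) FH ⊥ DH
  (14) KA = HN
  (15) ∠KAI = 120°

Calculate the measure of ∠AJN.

Step 1: By the law of cosines on triangle JNA: JA² = 7² + 14² − 2·7·14·cos(60°) = 147, so JA = 7·√3.
Step 2: By the inverse law of cosines on triangle AJN: cos(∠AJN) = ((7·√3)² + 7² − 14²) / (2·7·√3·7) = 0/169.74 = 0, so ∠AJN = 90°.

Therefore, the measure of angle ∠AJN = 90°.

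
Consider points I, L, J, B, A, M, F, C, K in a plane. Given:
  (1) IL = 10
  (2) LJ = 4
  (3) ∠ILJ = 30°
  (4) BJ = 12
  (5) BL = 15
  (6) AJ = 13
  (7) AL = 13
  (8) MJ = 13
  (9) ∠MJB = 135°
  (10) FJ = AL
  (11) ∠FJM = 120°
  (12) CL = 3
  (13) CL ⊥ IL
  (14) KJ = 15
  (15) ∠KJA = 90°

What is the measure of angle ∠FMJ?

From the given relations: FJ = AL = 13.
Step 1: By the law of cosines on triangle MJF: MF² = 13² + 13² − 2·13·13·cos(120°) = 507, so MF = 13·√3.
Step 2: By the inverse law of cosines on triangle FMJ: cos(∠FMJ) = ((13·√3)² + 13² − 13²) / (2·13·√3·13) = 507/585.43 = 0.866, so ∠FMJ = 30°.

Therefore, the measure of angle ∠FMJ = 30°.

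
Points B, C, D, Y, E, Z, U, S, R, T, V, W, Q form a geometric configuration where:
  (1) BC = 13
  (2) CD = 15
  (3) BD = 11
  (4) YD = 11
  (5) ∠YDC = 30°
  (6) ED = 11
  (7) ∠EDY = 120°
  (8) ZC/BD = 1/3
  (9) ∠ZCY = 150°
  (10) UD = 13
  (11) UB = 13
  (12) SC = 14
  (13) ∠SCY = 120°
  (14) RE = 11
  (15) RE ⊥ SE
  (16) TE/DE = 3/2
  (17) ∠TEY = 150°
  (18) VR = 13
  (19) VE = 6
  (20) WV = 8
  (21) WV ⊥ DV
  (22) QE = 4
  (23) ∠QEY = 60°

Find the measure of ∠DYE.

Step 1: By the law of cosines on triangle YDE: YE² = 11² + 11² − 2·11·11·cos(120°) = 363, so YE = 11·√3.
Step 2: By the inverse law of cosines on triangle DYE: cos(∠DYE) = (11² + (11·√3)² − 11²) / (2·11·11·√3) = 363/419.16 = 0.866, so ∠DYE = 30°.

Therefore, the measure of angle ∠DYE = 30°.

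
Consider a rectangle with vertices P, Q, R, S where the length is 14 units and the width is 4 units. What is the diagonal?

Using the Pythagorean theorem:
d² = 14² + 4² = 196 + 16 = 212
d = sqrt(212) = 2*sqrt(53)

2*sqrt(53)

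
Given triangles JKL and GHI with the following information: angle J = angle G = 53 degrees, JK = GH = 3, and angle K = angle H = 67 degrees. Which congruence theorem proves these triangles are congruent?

Consider the given information: angle J = angle G = 53 degrees, JK = GH = 3, and angle K = angle H = 67 degrees
This is not SAS or AAS: SAS requires two sides and the included angle between them. AAS requires two angles and a non-included side.
The correct criterion is ASA. Two pairs of corresponding angles and the included side are equal (Angle-Side-Angle).

ASA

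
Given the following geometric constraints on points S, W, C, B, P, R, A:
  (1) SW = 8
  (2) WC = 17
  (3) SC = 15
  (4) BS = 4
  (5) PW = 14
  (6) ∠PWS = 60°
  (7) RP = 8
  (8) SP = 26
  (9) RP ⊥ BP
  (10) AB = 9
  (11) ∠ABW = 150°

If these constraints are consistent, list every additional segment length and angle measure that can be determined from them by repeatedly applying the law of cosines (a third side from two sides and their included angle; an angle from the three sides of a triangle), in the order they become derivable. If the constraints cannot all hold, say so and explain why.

These constraints are not satisfiable: by the triangle inequality in triangle WSP, (1) SW = 8 and (5) PW = 14 force SP ≤ 8 + 14 = 22, but (8) says SP = 26. No planar figure meets all of them, so nothing further can be derived.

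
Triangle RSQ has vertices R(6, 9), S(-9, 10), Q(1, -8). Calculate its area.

Shoelace: Area = (1/2)|6(10--8) + -9(-8-9) + 1(9-10)| = (1/2)(260) = 130

130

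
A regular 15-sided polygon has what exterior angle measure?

Each exterior angle of a regular n-gon is 360 / n.
For n = 15: 360 / 15 = 24 degrees.

24 degrees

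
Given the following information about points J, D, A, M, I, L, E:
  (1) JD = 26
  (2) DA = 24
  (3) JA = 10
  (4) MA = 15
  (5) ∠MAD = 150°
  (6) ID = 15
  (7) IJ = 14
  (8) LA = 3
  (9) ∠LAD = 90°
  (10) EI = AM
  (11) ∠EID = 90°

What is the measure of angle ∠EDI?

From the given relations: EI = AM = 15.
Step 1: By the law of cosines on triangle DIE: DE² = 15² + 15² − 2·15·15·cos(90°) = 450, so DE = 15·√2.
Step 2: By the inverse law of cosines on triangle EDI: cos(∠EDI) = ((15·√2)² + 15² − 15²) / (2·15·√2·15) = 450/636.4 = 0.7071, so ∠EDI = 45°.

Therefore, the measure of angle ∠EDI = 45°.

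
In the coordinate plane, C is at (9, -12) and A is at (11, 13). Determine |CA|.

The horizontal distance is |11 - 9| = 2 and the vertical distance is |13 - -12| = 25.
By the Pythagorean theorem, d = sqrt(2^2 + 25^2) = sqrt(629).

sqrt(629)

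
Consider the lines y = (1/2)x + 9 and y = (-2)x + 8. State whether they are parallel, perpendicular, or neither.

Slope of line 1: m1 = 1/2
Slope of line 2: m2 = -2
m1 * m2 = -1, so perpendicular.

Perpendicular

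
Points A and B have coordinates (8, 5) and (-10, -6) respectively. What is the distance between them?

d = sqrt((-10 - 8)^2 + (-6 - 5)^2)
d = sqrt(-18^2 + -11^2)
d = sqrt(324 + 121)
d = sqrt(445)

sqrt(445)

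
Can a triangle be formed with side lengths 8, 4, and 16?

No.
The triangle inequality is violated: 8 + 4 = 12 ≤ 16.
These lengths cannot form a triangle.

No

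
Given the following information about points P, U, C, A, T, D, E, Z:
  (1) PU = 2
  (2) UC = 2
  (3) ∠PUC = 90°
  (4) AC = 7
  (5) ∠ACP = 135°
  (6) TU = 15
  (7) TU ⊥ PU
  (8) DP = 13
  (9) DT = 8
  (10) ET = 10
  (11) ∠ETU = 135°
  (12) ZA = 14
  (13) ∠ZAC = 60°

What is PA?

Step 1: By the law of cosines on triangle CUP: CP² = 2² + 2² − 2·2·2·cos(90°) = 8, so CP = 2·√2.
Step 2: By the law of cosines on triangle PCA: PA² = (2·√2)² + 7² − 2·2·√2·7·cos(135°) = 85, so PA = √85.

Therefore, the length of PA = √85.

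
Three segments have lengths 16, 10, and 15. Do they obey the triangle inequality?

Sort the sides: 10, 15, 16.
It suffices to check that the sum of the two smallest exceeds the largest:
10 + 15 = 25 > 16. ✓
Yes, a valid triangle can be formed.

Yes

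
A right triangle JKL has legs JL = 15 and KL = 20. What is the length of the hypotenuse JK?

By the Pythagorean theorem: JK^2 = JL^2 + KL^2
JK^2 = 15^2 + 20^2 = 225 + 400 = 625
JK = sqrt(625) = 25

25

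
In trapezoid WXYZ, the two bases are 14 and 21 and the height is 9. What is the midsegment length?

The midsegment of a trapezoid = (base1 + base2) / 2
midsegment = (14 + 21) / 2
midsegment = 35 / 2
midsegment = 35/2

35/2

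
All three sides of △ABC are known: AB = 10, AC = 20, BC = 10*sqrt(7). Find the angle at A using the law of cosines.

By the inverse law of cosines: cos(A) = (AB² + AC² - BC²) / (2 × AB × AC)
cos(A) = (10² + 20² - (10*sqrt(7))²) / (2 × 10 × 20)
cos(A) = (100 + 400 - (700)) / 400
cos(A) = -1/2
A = arccos(-1/2) = 120°

120°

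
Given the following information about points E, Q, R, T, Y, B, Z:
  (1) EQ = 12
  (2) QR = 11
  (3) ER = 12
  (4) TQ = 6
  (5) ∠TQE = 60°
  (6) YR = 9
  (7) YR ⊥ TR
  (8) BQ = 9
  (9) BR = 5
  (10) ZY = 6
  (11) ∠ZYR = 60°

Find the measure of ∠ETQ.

Step 1: By the law of cosines on triangle TQE: TE² = 6² + 12² − 2·6·12·cos(60°) = 108, so TE = 6·√3.
Step 2: By the inverse law of cosines on triangle ETQ: cos(∠ETQ) = ((6·√3)² + 6² − 12²) / (2·6·√3·6) = 0/124.71 = 0, so ∠ETQ = 90°.

Therefore, the measure of angle ∠ETQ = 90°.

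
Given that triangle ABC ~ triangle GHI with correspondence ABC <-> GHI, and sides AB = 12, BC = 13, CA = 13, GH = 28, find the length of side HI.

Since the triangles are similar, the ratio of corresponding sides is constant.
Scale factor k = GH / AB = 28 / 12 = 7/3
HI = k * BC = 7/3 * 13 = 91/3

91/3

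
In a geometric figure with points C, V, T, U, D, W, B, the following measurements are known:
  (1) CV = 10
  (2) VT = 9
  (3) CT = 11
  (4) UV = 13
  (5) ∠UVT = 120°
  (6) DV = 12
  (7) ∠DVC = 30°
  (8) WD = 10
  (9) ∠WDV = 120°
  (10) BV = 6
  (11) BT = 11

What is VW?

Step 1: By the law of cosines on triangle VDW: VW² = 12² + 10² − 2·12·10·cos(120°) = 364, so VW = 2·√91.

Therefore, the length of VW = 2·√91.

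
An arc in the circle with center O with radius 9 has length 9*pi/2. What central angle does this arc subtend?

Arc length L = 2πr × θ/360, so θ = 360L / (2πr).
θ = 360 × 9*pi/2 / (2π × 9)
θ = 90°
θ = 90°

90°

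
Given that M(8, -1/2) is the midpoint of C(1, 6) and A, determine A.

Using the midpoint formula: M = ((x1 + x2)/2, (y1 + y2)/2)
We know M = (8, -1/2) and C = (1, 6)
For x: 8 = (1 + x2)/2, so x2 = 2*8 - 1 = 15
For y: -1/2 = (6 + y2)/2, so y2 = 2*-1/2 - 6 = -7
A = (15, -7)

(15, -7)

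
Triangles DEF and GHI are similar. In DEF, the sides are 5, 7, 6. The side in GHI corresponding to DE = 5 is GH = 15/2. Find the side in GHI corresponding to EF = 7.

Since the triangles are similar, the ratio of corresponding sides is constant.
Scale factor k = GH / DE = 15/2 / 5 = 3/2
HI = k * EF = 3/2 * 7 = 21/2

21/2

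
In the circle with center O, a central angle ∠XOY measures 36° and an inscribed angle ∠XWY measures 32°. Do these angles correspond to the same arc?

By the inscribed angle theorem, the inscribed angle for a central angle of 36° should be 36° / 2 = 18°.
The given inscribed angle is 32°, which does not equal 18°.
Therefore, no, they do not correspond to the same arc.

No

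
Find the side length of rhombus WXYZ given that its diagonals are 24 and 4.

Half-diagonals are 12 and 2. side = sqrt(12^2 + 2^2) = sqrt(148) = 2*sqrt(37)

2*sqrt(37)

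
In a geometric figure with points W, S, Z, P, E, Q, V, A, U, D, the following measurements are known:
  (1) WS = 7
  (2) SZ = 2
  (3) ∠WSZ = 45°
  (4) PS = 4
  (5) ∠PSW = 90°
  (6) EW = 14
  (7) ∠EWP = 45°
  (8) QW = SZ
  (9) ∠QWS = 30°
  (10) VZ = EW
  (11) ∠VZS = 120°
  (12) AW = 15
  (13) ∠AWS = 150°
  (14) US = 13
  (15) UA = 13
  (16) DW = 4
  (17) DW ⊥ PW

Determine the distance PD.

Step 1: By the law of cosines on triangle PSW: PW² = 4² + 7² − 2·4·7·cos(90°) = 65, so PW = √65.
Step 2: By the law of cosines on triangle PWD: PD² = √65² + 4² − 2·√65·4·cos(90°) = 81, so PD = 9.

Therefore, the length of PD = 9.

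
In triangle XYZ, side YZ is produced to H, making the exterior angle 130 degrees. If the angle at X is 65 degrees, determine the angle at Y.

By the exterior angle theorem: exterior angle = sum of remote interior angles.
130 = 65 + angle Y
angle Y = 130 - 65 = 65 degrees

65 degrees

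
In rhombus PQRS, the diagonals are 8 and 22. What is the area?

Area of a rhombus = (d1 * d2) / 2
Area = (8 * 22) / 2
Area = 176 / 2
Area = 88

88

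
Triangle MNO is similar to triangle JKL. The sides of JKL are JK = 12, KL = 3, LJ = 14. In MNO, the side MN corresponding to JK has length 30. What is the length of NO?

k = 30/12 = 5/2. NO = 5/2 * 3 = 15/2.

15/2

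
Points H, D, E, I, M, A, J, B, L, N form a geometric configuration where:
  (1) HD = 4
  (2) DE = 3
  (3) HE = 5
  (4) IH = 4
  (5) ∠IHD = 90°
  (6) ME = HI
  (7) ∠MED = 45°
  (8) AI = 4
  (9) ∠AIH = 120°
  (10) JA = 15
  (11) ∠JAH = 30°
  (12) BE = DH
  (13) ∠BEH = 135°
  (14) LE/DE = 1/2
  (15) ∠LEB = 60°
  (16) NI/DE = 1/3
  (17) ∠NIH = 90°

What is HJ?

Step 1: By the law of cosines on triangle HIA: HA² = 4² + 4² − 2·4·4·cos(120°) = 48, so HA = 4·√3.
Step 2: By the law of cosines on triangle HAJ: HJ² = (4·√3)² + 15² − 2·4·√3·15·cos(30°) = 93, so HJ = √93.

Therefore, the length of HJ = √93.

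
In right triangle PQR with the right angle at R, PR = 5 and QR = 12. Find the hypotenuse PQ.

PQ = sqrt(5^2 + 12^2) = sqrt(169) = 13

13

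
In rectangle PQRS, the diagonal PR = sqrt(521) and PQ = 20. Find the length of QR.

b = sqrt(d^2 - a^2) = sqrt(521 - 400) = sqrt(121) = 11

11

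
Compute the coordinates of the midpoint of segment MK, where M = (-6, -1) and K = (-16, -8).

The midpoint is the point halfway along the segment.
Move half the horizontal distance: -6 + (-16 - -6)/2 = -6 + -10/2 = -11
Move half the vertical distance: -1 + (-8 - -1)/2 = -1 + -7/2 = -9/2
Midpoint = (-11, -9/2)

(-11, -9/2)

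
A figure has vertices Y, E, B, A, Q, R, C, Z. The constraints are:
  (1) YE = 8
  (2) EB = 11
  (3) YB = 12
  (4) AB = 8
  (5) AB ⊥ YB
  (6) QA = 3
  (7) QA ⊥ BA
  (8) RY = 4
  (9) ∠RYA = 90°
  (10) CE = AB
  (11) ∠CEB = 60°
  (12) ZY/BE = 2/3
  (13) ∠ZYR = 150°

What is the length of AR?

Step 1: By the law of cosines on triangle ABY: AY² = 8² + 12² − 2·8·12·cos(90°) = 208, so AY = 4·√13.
Step 2: By the law of cosines on triangle AYR: AR² = (4·√13)² + 4² − 2·4·√13·4·cos(90°) = 224, so AR = 4·√14.

Therefore, the length of AR = 4·√14.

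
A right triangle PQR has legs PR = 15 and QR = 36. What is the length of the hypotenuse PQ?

By the Pythagorean theorem: PQ^2 = PR^2 + QR^2
PQ^2 = 15^2 + 36^2 = 225 + 1296 = 1521
PQ = sqrt(1521) = 39

39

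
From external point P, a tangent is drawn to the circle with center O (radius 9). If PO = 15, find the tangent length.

tangent = √(d² - r²) = √(15² - 9²) = √(225 - 81) = √144 = 12

12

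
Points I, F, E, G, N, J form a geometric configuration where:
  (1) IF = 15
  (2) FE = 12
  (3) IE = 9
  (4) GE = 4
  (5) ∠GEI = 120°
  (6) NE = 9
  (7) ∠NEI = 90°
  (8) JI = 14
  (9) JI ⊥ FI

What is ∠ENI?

Step 1: By the law of cosines on triangle NEI: NI² = 9² + 9² − 2·9·9·cos(90°) = 162, so NI = 9·√2.
Step 2: By the inverse law of cosines on triangle ENI: cos(∠ENI) = (9² + (9·√2)² − 9²) / (2·9·9·√2) = 162/229.1 = 0.7071, so ∠ENI = 45°.

Therefore, the measure of angle ∠ENI = 45°.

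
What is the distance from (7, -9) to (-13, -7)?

d = sqrt((-20)^2 + (2)^2) = sqrt(404) = 2*sqrt(101)

2*sqrt(101)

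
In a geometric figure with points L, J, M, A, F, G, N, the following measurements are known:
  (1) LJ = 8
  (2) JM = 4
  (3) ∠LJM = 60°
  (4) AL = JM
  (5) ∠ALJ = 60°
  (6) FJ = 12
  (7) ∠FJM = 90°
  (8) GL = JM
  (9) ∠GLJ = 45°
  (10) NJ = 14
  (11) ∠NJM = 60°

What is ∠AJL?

From the given relations: AL = JM = 4.
Step 1: By the law of cosines on triangle JLA: JA² = 8² + 4² − 2·8·4·cos(60°) = 48, so JA = 4·√3.
Step 2: By the inverse law of cosines on triangle AJL: cos(∠AJL) = ((4·√3)² + 8² − 4²) / (2·4·√3·8) = 96/110.85 = 0.866, so ∠AJL = 30°.

Therefore, the measure of angle ∠AJL = 30°.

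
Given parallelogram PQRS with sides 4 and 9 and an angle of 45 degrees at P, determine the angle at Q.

Consecutive angles are supplementary: angle Q = 180 - 45 = 135 degrees.

135 degrees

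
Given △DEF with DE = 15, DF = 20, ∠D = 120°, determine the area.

When two sides and the included angle are known, the area formula is (1/2)ab sin(C).
The height from one side to the opposite vertex is 20 sin(120°) = 10*sqrt(3).
Area = (1/2) * 15 * 10*sqrt(3) = 75*sqrt(3).

75*sqrt(3)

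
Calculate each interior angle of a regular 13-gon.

Each interior angle of a regular n-gon is (n - 2) * 180 / n.
For n = 13: (13 - 2) * 180 / 13 = 1980/13 = 1980/13 degrees.

1980/13 degrees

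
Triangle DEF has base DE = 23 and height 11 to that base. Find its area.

Area = (1/2) * base * height
Area = (1/2) * 23 * 11
Area = 253/2

253/2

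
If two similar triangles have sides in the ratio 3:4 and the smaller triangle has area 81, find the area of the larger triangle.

The ratio of areas of similar triangles = (side ratio)^2.
Side ratio = 3:4, so area ratio = 9:16.
Area of the larger triangle / Area of the smaller triangle = 16/9
Area of the larger triangle = 81 * 16/9 = 144

144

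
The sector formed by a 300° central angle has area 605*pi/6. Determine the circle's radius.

The sector covers 300°/360° = 5/6 of the full circle.
Full circle area = 605*pi/6 / 5/6 = 121*pi.
Since full area = πr², we get r² = 121*pi/π = 121, so r = 11.

11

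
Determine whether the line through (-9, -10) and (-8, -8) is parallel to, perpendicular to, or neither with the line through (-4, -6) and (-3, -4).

Slope of line 1: m1 = (-8 - -10)/(-8 - -9) = 2/1 = 2
Slope of line 2: m2 = (-4 - -6)/(-3 - -4) = 2/1 = 2
Two lines are parallel if and only if they have equal slopes (or both are vertical).
Here m1 = m2 = 2, confirming the lines are parallel.

Parallel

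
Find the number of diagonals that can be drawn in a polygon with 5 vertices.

Each of the 5 vertices connects to 2 non-adjacent vertices via diagonals.
Total connections = 5 × 2 = 10, but each diagonal is counted twice.
Number of diagonals = 10 / 2 = 5.

5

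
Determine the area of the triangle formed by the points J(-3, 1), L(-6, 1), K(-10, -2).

The Shoelace formula computes the area from vertex coordinates by summing cross products.
For vertices (-3,1), (-6,1), (-10,-2):
Signed sum = -3*1 - -6*1 + -6*-2 - -10*1 + -10*1 - -3*-2
= 3 + 22 + -16 = 9
Area = (1/2)|9| = 9/2.

9/2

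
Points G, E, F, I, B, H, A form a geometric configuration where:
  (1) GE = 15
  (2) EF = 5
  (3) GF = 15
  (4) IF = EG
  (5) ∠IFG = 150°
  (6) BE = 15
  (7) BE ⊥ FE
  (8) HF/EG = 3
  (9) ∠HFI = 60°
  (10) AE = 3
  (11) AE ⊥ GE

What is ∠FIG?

From the given relations: IF = EG = 15.
Step 1: By the law of cosines on triangle IFG: IG² = 15² + 15² − 2·15·15·cos(150°) = 839.71, so IG ≈ 28.98.
Step 2: By the inverse law of cosines on triangle FIG: cos(∠FIG) = (15² + 28.98² − 15²) / (2·15·28.98) = 839.71/869.33 = 0.9659, so ∠FIG = 15°.

Therefore, the measure of angle ∠FIG = 15°.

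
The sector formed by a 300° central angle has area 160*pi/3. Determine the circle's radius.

The sector covers 300°/360° = 5/6 of the full circle.
Full circle area = 160*pi/3 / 5/6 = 64*pi.
Since full area = πr², we get r² = 64*pi/π = 64, so r = 8.

8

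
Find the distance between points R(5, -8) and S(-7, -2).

d = sqrt((-7 - 5)^2 + (-2 - -8)^2)
d = sqrt(-12^2 + 6^2)
d = sqrt(144 + 36)
d = sqrt(180) = 6*sqrt(5)

6*sqrt(5)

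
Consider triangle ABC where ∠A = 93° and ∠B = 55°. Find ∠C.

The interior angles sum to 180°: angle C = 180 - 93 - 55 = 32°.
The triangle is obtuse (angles 93°, 55°, 32°).

32 degrees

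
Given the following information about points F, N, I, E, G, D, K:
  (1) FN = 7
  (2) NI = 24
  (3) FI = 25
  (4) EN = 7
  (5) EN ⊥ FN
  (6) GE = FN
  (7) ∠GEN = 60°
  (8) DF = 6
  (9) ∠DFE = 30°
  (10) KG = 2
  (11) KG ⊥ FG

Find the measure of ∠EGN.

From the given relations: GE = FN = 7.
Step 1: By the law of cosines on triangle GEN: GN² = 7² + 7² − 2·7·7·cos(60°) = 49, so GN = 7.
Step 2: By the inverse law of cosines on triangle EGN: cos(∠EGN) = (7² + 7² − 7²) / (2·7·7) = 49/98 = 0.5, so ∠EGN = 60°.

Therefore, the measure of angle ∠EGN = 60°.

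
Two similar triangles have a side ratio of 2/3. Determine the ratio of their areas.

Area scales with the square of linear dimensions. If every length is multiplied by 2/3, then the area is multiplied by (2/3)^2 = 4/9.
The area ratio is 4:9.

4:9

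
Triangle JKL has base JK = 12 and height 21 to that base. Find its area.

Area = (1/2)(12)(21) = 126

126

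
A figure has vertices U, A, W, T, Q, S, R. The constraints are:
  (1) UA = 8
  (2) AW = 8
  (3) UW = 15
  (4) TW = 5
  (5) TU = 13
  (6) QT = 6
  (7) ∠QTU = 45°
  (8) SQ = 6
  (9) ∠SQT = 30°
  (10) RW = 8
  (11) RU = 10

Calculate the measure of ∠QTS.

Step 1: By the law of cosines on triangle TQS: TS² = 6² + 6² − 2·6·6·cos(30°) = 9.65, so TS ≈ 3.11.
Step 2: By the inverse law of cosines on triangle QTS: cos(∠QTS) = (6² + 3.11² − 6²) / (2·6·3.11) = 9.65/37.27 = 0.2588, so ∠QTS = 75°.

Therefore, the measure of angle ∠QTS = 75°.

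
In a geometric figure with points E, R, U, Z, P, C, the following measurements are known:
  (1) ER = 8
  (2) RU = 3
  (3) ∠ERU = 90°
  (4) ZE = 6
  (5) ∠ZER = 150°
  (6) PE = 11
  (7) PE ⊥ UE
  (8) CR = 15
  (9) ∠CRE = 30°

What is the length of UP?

Step 1: By the law of cosines on triangle URE: UE² = 3² + 8² − 2·3·8·cos(90°) = 73, so UE = √73.
Step 2: By the law of cosines on triangle UEP: UP² = √73² + 11² − 2·√73·11·cos(90°) = 194, so UP = √194.

Therefore, the length of UP = √194.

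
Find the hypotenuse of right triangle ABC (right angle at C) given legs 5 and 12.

In a right triangle, the square of the hypotenuse equals the sum of the squares of the two legs.
The legs are 5 and 12, so the hypotenuse = sqrt(25 + 144) = sqrt(169) = 13.

13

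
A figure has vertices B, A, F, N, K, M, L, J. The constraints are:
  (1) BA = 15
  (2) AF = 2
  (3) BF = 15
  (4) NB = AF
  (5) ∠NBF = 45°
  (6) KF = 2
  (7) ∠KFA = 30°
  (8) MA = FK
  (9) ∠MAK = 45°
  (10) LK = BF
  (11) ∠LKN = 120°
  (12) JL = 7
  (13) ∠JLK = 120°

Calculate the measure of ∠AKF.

Step 1: By the law of cosines on triangle KFA: KA² = 2² + 2² − 2·2·2·cos(30°) = 1.07, so KA ≈ 1.04.
Step 2: By the inverse law of cosines on triangle AKF: cos(∠AKF) = (1.04² + 2² − 2²) / (2·1.04·2) = 1.07/4.14 = 0.2588, so ∠AKF = 75°.

Therefore, the measure of angle ∠AKF = 75°.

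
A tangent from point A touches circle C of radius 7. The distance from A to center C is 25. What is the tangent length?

tangent = √(d² - r²) = √(25² - 7²) = √(625 - 49) = √576 = 24

24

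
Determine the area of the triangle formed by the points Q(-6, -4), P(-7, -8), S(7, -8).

The Shoelace formula computes the area from vertex coordinates by summing cross products.
For vertices (-6,-4), (-7,-8), (7,-8):
Signed sum = -6*-8 - -7*-4 + -7*-8 - 7*-8 + 7*-4 - -6*-8
= 20 + 112 + -76 = 56
Area = (1/2)|56| = 28.

28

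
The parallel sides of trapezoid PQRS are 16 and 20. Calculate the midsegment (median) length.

The midsegment of a trapezoid = (base1 + base2) / 2
midsegment = (16 + 20) / 2
midsegment = 36 / 2
midsegment = 18

18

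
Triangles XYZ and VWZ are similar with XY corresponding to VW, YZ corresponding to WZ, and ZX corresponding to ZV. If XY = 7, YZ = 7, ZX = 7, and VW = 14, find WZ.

k = 14/7 = 2. WZ = 2 * 7 = 14.

14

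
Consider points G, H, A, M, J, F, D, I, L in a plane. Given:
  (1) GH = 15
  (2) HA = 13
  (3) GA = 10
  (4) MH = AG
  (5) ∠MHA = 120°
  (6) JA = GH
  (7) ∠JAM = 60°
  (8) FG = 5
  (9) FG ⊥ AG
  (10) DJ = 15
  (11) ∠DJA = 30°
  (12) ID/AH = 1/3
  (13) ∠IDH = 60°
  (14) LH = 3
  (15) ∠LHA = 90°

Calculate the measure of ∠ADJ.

From the given relations: JA = GH = 15.
Step 1: By the law of cosines on triangle DJA: DA² = 15² + 15² − 2·15·15·cos(30°) = 60.29, so DA ≈ 7.76.
Step 2: By the inverse law of cosines on triangle ADJ: cos(∠ADJ) = (7.76² + 15² − 15²) / (2·7.76·15) = 60.29/232.94 = 0.2588, so ∠ADJ = 75°.

Therefore, the measure of angle ∠ADJ = 75°.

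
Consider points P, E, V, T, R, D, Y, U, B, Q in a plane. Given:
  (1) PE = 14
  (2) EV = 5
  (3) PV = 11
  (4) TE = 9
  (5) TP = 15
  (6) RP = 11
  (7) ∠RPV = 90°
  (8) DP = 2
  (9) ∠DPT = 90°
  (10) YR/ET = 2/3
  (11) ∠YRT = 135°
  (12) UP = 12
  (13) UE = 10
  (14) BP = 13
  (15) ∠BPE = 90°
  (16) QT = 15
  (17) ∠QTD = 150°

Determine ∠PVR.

Step 1: By the law of cosines on triangle VPR: VR² = 11² + 11² − 2·11·11·cos(90°) = 242, so VR = 11·√2.
Step 2: By the inverse law of cosines on triangle PVR: cos(∠PVR) = (11² + (11·√2)² − 11²) / (2·11·11·√2) = 242/342.24 = 0.7071, so ∠PVR = 45°.

Therefore, the measure of angle ∠PVR = 45°.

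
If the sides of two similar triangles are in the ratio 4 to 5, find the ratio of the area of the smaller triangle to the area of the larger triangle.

Area ratio = (side ratio)^2 = (4/5)^2 = 16:25.

16:25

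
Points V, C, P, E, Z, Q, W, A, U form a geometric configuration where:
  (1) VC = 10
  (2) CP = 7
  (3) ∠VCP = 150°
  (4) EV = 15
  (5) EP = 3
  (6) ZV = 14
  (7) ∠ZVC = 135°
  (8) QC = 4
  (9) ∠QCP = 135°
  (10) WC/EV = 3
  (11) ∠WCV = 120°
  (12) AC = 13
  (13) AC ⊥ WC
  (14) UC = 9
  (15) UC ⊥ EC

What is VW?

From the given relations: WC = 3·EV = 3·15 = 45.
Step 1: By the law of cosines on triangle VCW: VW² = 10² + 45² − 2·10·45·cos(120°) = 2575, so VW = 5·√103.

Therefore, the length of VW = 5·√103.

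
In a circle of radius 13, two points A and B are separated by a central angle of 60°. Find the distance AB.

Chord length = 2r sin(θ/2)
= 2 × 13 × sin(60°/2)
= 2 × 13 × sin(30°)
= 13

13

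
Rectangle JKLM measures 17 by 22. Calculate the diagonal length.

d = sqrt(17^2 + 22^2) = sqrt(773)

sqrt(773)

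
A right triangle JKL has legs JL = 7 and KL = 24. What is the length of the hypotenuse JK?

JK = sqrt(7^2 + 24^2) = sqrt(625) = 25

25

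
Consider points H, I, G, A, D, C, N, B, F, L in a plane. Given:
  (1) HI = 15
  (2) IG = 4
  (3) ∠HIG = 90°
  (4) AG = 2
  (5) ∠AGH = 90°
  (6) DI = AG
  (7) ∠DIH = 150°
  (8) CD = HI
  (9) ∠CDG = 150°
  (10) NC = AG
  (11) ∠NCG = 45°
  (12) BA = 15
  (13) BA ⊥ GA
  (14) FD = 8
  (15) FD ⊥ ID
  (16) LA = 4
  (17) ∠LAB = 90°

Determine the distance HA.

Step 1: By the law of cosines on triangle GIH: GH² = 4² + 15² − 2·4·15·cos(90°) = 241, so GH ≈ 15.52.
Step 2: By the law of cosines on triangle HGA: HA² = 15.52² + 2² − 2·15.52·2·cos(90°) = 245, so HA = 7·√5.

Therefore, the length of HA = 7·√5.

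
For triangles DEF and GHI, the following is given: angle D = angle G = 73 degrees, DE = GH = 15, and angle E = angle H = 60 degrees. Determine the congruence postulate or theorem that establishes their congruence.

Consider the given information: angle D = angle G = 73 degrees, DE = GH = 15, and angle E = angle H = 60 degrees
This is not SAS or AAS: SAS requires two sides and the included angle between them. AAS requires two angles and a non-included side.
The correct criterion is ASA. Two pairs of corresponding angles and the included side are equal (Angle-Side-Angle).

ASA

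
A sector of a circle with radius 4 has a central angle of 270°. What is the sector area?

Sector area = π(4²)(3/4) = 12*pi

12*pi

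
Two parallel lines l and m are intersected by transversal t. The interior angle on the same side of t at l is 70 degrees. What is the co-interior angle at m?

Co-interior (same-side interior) angles are between the parallel lines on the same side of the transversal.
Unlike corresponding or alternate interior angles, they are supplementary rather than equal.
So the angle = 180 - 70 = 110 degrees.

110 degrees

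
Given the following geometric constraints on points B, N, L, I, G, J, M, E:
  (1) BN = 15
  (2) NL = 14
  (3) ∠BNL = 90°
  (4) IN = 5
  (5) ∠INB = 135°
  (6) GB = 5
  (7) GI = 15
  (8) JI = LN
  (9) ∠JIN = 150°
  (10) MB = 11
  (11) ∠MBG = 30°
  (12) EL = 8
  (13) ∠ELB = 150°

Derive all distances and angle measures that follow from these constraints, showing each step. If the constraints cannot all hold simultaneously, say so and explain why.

The constraints are consistent.

From the given relations:
  JI = LN = 14

Step 1: From BN = 15, NL = 14, and ∠BNL = 90°, by the law of cosines:
  BL² = BN² + NL² - 2·BN·NL·cos(90°) = 225 + 196 - 0 = 421
  BL ≈ 20.52

Step 2: From BN = 15, NI = 5, and ∠BNI = 135°, by the law of cosines:
  BI² = BN² + NI² - 2·BN·NI·cos(135°) = 225 + 25 + 106.1 = 356.1
  BI ≈ 18.87

Step 3: From NI = 5, IJ = 14, and ∠NIJ = 150°, by the law of cosines:
  NJ² = NI² + IJ² - 2·NI·IJ·cos(150°) = 25 + 196 + 121.2 = 342.2
  NJ ≈ 18.5

Step 4: From GB = 5, BM = 11, and ∠GBM = 30°, by the law of cosines:
  GM² = GB² + BM² - 2·GB·BM·cos(30°) = 25 + 121 - 95.26 = 50.74
  GM ≈ 7.12

Step 5: From BL = 20.52, LE = 8, and ∠BLE = 150°, by the law of cosines:
  BE² = BL² + LE² - 2·BL·LE·cos(150°) = 421 + 64 + 284.3 = 769.3
  BE ≈ 27.74

Step 6: From BG = 5, BI = 18.87, GI = 15, by the inverse law of cosines:
  cos(∠GBI) = (BG² + BI² - GI²) / (2·BG·BI)
  ∠GBI = 34.2°

Step 7: From BI = 18.87, BN = 15, IN = 5, by the inverse law of cosines:
  cos(∠IBN) = (BI² + BN² - IN²) / (2·BI·BN)
  ∠IBN = 10.8°

Step 8: From BL = 20.52, BN = 15, LN = 14, by the inverse law of cosines:
  cos(∠LBN) = (BL² + BN² - LN²) / (2·BL·BN)
  ∠LBN = 43.03°

Step 9: From NI = 5, NJ = 18.5, IJ = 14, by the inverse law of cosines:
  cos(∠INJ) = (NI² + NJ² - IJ²) / (2·NI·NJ)
  ∠INJ = 22.23°

Step 10: From LB = 20.52, LN = 14, BN = 15, by the inverse law of cosines:
  cos(∠BLN) = (LB² + LN² - BN²) / (2·LB·LN)
  ∠BLN = 46.97°

Step 11: From IB = 18.87, IG = 15, BG = 5, by the inverse law of cosines:
  cos(∠BIG) = (IB² + IG² - BG²) / (2·IB·IG)
  ∠BIG = 10.8°

Step 12: From IB = 18.87, IN = 5, BN = 15, by the inverse law of cosines:
  cos(∠BIN) = (IB² + IN² - BN²) / (2·IB·IN)
  ∠BIN = 34.2°

Step 13: From GB = 5, GI = 15, BI = 18.87, by the inverse law of cosines:
  cos(∠BGI) = (GB² + GI² - BI²) / (2·GB·GI)
  ∠BGI = 135°

Step 14: From GB = 5, GM = 7.12, BM = 11, by the inverse law of cosines:
  cos(∠BGM) = (GB² + GM² - BM²) / (2·GB·GM)
  ∠BGM = 129.45°

Step 15: From JI = 14, JN = 18.5, IN = 5, by the inverse law of cosines:
  cos(∠IJN) = (JI² + JN² - IN²) / (2·JI·JN)
  ∠IJN = 7.77°

Step 16: From MB = 11, MG = 7.12, BG = 5, by the inverse law of cosines:
  cos(∠BMG) = (MB² + MG² - BG²) / (2·MB·MG)
  ∠BMG = 20.55°

Step 17: From BE = 27.74, BL = 20.52, EL = 8, by the inverse law of cosines:
  cos(∠EBL) = (BE² + BL² - EL²) / (2·BE·BL)
  ∠EBL = 8.29°

Step 18: From EB = 27.74, EL = 8, BL = 20.52, by the inverse law of cosines:
  cos(∠BEL) = (EB² + EL² - BL²) / (2·EB·EL)
  ∠BEL = 21.71°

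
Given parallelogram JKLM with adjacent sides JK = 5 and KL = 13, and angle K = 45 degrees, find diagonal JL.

The diagonal of a parallelogram can be found by treating two adjacent sides and the diagonal as a triangle.
Applying the law of cosines with sides 5, 13 and included angle 45°:
d^2 = 25 + 169 - 130*cos(45°) = 194 - 65*sqrt(2)
d = sqrt(194 - 65*sqrt(2))

sqrt(194 - 65*sqrt(2))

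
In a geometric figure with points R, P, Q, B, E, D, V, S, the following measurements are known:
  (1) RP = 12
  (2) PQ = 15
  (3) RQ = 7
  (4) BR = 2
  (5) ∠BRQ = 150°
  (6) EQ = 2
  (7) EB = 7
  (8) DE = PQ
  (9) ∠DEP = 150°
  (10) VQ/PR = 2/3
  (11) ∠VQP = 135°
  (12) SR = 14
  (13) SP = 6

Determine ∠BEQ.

Step 1: By the law of cosines on triangle BRQ: BQ² = 2² + 7² − 2·2·7·cos(150°) = 77.25, so BQ ≈ 8.79.
Step 2: By the inverse law of cosines on triangle BEQ: cos(∠BEQ) = (7² + 2² − 8.79²) / (2·7·2) = -24.25/28 = -0.866, so ∠BEQ = 150°.

Therefore, the measure of angle ∠BEQ = 150°.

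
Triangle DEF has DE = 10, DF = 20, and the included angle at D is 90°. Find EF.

By the law of cosines: EF^2 = DE^2 + DF^2 - 2*DE*DF*cos(D)
EF^2 = 10^2 + 20^2 - 2*10*20*cos(90°)
EF^2 = 100 + 400 - 400*(0)
EF^2 = 500
EF = 10*sqrt(5)

10*sqrt(5)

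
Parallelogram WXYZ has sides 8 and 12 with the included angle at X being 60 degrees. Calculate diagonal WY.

Using the law of cosines:
d^2 = 8^2 + 12^2 - 2(8)(12)cos(60 degrees)
d^2 = 64 + 144 - 192*1/2
d^2 = 112
d = 4*sqrt(7)

4*sqrt(7)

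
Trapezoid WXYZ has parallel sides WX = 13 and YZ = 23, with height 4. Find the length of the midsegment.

The midsegment of a trapezoid = (base1 + base2) / 2
midsegment = (13 + 23) / 2
midsegment = 36 / 2
midsegment = 18

18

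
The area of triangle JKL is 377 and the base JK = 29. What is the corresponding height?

Rearranging the area formula Area = (1/2) * base * height:
height = 2 * Area / base = 2 * 377 / 29 = 26.

26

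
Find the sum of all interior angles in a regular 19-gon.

The sum of interior angles of an n-sided polygon is (n - 2) * 180.
For n = 19: (19 - 2) * 180 = 17 * 180 = 3060 degrees.

3060 degrees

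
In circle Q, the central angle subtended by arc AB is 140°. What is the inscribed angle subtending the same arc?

By the inscribed angle theorem, the inscribed angle is half the central angle.
Inscribed angle = 140° / 2 = 70°

70°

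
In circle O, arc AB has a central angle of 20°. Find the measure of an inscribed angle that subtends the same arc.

An inscribed angle intercepts an arc from a point on the circle, while the central angle intercepts the same arc from the center.
The inscribed angle is always half the central angle: 20° / 2 = 10°.

10°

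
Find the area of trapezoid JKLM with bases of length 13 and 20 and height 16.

A trapezoid's area equals the midsegment times the height.
The midsegment is (13 + 20) / 2 = 33/2.
Area = 33/2 * 16 = 264.

264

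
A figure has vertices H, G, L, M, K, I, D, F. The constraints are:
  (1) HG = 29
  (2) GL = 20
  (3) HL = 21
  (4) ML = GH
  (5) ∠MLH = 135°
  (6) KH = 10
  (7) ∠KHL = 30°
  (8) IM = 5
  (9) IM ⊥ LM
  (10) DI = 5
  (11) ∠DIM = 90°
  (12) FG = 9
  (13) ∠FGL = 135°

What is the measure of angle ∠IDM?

Step 1: By the law of cosines on triangle DIM: DM² = 5² + 5² − 2·5·5·cos(90°) = 50, so DM = 5·√2.
Step 2: By the inverse law of cosines on triangle IDM: cos(∠IDM) = (5² + (5·√2)² − 5²) / (2·5·5·√2) = 50/70.71 = 0.7071, so ∠IDM = 45°.

Therefore, the measure of angle ∠IDM = 45°.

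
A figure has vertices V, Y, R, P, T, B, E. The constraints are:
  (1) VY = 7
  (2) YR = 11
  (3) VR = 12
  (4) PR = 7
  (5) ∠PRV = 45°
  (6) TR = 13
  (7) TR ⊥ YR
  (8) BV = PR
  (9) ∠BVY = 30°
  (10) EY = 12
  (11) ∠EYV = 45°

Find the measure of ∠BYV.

From the given relations: BV = PR = 7.
Step 1: By the law of cosines on triangle YVB: YB² = 7² + 7² − 2·7·7·cos(30°) = 13.13, so YB ≈ 3.62.
Step 2: By the inverse law of cosines on triangle BYV: cos(∠BYV) = (3.62² + 7² − 7²) / (2·3.62·7) = 13.13/50.73 = 0.2588, so ∠BYV = 75°.

Therefore, the measure of angle ∠BYV = 75°.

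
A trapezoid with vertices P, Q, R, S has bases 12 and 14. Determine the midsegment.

The midsegment (median) of a trapezoid connects the midpoints of the non-parallel sides.
Its length is the average of the two bases: (12 + 14) / 2 = 13.

13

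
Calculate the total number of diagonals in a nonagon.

Each of the 9 vertices connects to 6 non-adjacent vertices via diagonals.
Total connections = 9 × 6 = 54, but each diagonal is counted twice.
Number of diagonals = 54 / 2 = 27.

27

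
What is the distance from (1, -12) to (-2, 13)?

The horizontal distance is |-2 - 1| = 3 and the vertical distance is |13 - -12| = 25.
By the Pythagorean theorem, d = sqrt(3^2 + 25^2) = sqrt(634).

sqrt(634)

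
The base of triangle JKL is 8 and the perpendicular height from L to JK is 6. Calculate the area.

Area = (1/2)(8)(6) = 24

24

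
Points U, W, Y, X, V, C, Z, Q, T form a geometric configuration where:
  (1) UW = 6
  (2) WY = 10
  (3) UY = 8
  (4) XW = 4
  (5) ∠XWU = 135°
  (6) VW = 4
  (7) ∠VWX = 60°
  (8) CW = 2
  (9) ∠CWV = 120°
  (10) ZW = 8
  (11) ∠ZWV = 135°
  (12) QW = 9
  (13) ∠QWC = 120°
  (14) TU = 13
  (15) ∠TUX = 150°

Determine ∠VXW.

Step 1: By the law of cosines on triangle XWV: XV² = 4² + 4² − 2·4·4·cos(60°) = 16, so XV = 4.
Step 2: By the inverse law of cosines on triangle VXW: cos(∠VXW) = (4² + 4² − 4²) / (2·4·4) = 16/32 = 0.5, so ∠VXW = 60°.

Therefore, the measure of angle ∠VXW = 60°.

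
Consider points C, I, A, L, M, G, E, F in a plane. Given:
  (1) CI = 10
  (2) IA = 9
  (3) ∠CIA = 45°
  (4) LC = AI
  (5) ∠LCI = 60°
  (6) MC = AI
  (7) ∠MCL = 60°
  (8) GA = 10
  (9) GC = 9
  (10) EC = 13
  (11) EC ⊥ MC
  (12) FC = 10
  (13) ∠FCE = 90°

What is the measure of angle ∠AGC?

Step 1: By the law of cosines on triangle AIC: AC² = 9² + 10² − 2·9·10·cos(45°) = 53.72, so AC ≈ 7.33.
Step 2: By the inverse law of cosines on triangle AGC: cos(∠AGC) = (10² + 9² − 7.33²) / (2·10·9) = 127.28/180 = 0.7071, so ∠AGC = 45°.

Therefore, the measure of angle ∠AGC = 45°.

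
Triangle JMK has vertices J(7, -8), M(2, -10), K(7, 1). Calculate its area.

Shoelace: Area = (1/2)|7(-10-1) + 2(1--8) + 7(-8--10)| = (1/2)(45) = 45/2

45/2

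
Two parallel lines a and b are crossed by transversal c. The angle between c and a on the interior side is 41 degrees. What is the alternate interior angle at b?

Alternate interior angles formed by parallel lines and a transversal are equal.
The given angle is 41 degrees.
The alternate interior angle = 41 degrees.

41 degrees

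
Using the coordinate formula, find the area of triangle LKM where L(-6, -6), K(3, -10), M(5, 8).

The Shoelace formula computes the area from vertex coordinates by summing cross products.
For vertices (-6,-6), (3,-10), (5,8):
Signed sum = -6*-10 - 3*-6 + 3*8 - 5*-10 + 5*-6 - -6*8
= 78 + 74 + 18 = 170
Area = (1/2)|170| = 85.

85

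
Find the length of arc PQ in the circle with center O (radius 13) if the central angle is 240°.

The full circumference is 2πr = 2π(13) = 26*pi.
The arc spans 240° out of 360°, which is a fraction of 2/3.
Arc length = 26*pi × 2/3 = 52*pi/3.

52*pi/3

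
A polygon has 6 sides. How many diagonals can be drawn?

Total line segments between 6 vertices = C(6,2) = 15.
Subtract the 6 sides: 15 - 6 = 9 diagonals.

9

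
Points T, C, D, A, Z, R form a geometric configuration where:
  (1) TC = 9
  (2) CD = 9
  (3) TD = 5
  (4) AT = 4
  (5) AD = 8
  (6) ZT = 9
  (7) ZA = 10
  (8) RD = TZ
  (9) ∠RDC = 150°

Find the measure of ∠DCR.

From the given relations: RD = TZ = 9.
Step 1: By the law of cosines on triangle CDR: CR² = 9² + 9² − 2·9·9·cos(150°) = 302.3, so CR ≈ 17.39.
Step 2: By the inverse law of cosines on triangle DCR: cos(∠DCR) = (9² + 17.39² − 9²) / (2·9·17.39) = 302.3/312.96 = 0.9659, so ∠DCR = 15°.

Therefore, the measure of angle ∠DCR = 15°.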